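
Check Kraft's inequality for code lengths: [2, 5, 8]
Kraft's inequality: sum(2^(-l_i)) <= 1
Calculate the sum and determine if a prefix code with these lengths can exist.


Sum = 2^(-2) + 2^(-5) + 2^(-8)
    = 0.25 + 0.03125 + 0.00390625
    = 73/256 = 0.28515625
Since 0.28515625 <= 1, Kraft's inequality IS satisfied.
A prefix code with these lengths CAN exist.

Kraft sum = 0.28515625. Satisfied.


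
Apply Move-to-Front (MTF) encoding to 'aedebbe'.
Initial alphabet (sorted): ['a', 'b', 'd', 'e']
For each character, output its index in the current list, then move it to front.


MTF encoding:
'a': index 0 in ['a', 'b', 'd', 'e'] -> ['a', 'b', 'd', 'e']
'e': index 3 in ['a', 'b', 'd', 'e'] -> ['e', 'a', 'b', 'd']
'd': index 3 in ['e', 'a', 'b', 'd'] -> ['d', 'e', 'a', 'b']
'e': index 1 in ['d', 'e', 'a', 'b'] -> ['e', 'd', 'a', 'b']
'b': index 3 in ['e', 'd', 'a', 'b'] -> ['b', 'e', 'd', 'a']
'b': index 0 in ['b', 'e', 'd', 'a'] -> ['b', 'e', 'd', 'a']
'e': index 1 in ['b', 'e', 'd', 'a'] -> ['e', 'b', 'd', 'a']


Output: [0, 3, 3, 1, 3, 0, 1]


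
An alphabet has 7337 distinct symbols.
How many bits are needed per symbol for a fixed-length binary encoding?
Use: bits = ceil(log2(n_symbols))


log2(7337) = 12.841
Bracket: 2^12 = 4096 < 7337 <= 2^13 = 8192
So ceil(log2(7337)) = 13

bits = ceil(log2(7337)) = ceil(12.841) = 13 bits


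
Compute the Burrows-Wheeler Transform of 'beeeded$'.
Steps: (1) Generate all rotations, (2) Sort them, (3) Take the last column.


Rotations (sorted):
  0: $beeeded -> last char: d
  1: beeeded$ -> last char: $
  2: d$beeede -> last char: e
  3: ded$beee -> last char: e
  4: ed$beeed -> last char: d
  5: eded$bee -> last char: e
  6: eeded$be -> last char: e
  7: eeeded$b -> last char: b


BWT = d$eedeeb


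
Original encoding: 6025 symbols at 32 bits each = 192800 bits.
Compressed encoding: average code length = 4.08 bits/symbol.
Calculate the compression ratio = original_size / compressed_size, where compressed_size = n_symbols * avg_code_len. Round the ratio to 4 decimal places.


original_size = n_symbols * orig_bits = 6025 * 32 = 192800 bits
compressed_size = n_symbols * avg_code_len = 6025 * 4.08 = 24582.0 bits
ratio = original_size / compressed_size = 192800 / 24582.0 = 7.8431

Compression ratio = 7.8431


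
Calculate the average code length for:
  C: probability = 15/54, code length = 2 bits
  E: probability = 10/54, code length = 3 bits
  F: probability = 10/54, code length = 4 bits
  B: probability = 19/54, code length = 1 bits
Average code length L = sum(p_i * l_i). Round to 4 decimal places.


Weighted contributions p_i * l_i:
  C: (15/54) * 2 = 30/54
  E: (10/54) * 3 = 30/54
  F: (10/54) * 4 = 40/54
  B: (19/54) * 1 = 19/54
Sum = (30 + 30 + 40 + 19)/54 = 119/54

L = 119/54 = 2.2037 bits/symbol


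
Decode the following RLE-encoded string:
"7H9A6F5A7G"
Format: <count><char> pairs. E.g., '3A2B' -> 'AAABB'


Expanding each <count><char> pair:
  7H -> 'HHHHHHH'
  9A -> 'AAAAAAAAA'
  6F -> 'FFFFFF'
  5A -> 'AAAAA'
  7G -> 'GGGGGGG'

Decoded = HHHHHHHAAAAAAAAAFFFFFFAAAAAGGGGGGG


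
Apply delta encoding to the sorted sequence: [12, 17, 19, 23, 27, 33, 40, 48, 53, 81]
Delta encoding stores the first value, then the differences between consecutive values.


First value: 12
Deltas:
  17 - 12 = 5
  19 - 17 = 2
  23 - 19 = 4
  27 - 23 = 4
  33 - 27 = 6
  40 - 33 = 7
  48 - 40 = 8
  53 - 48 = 5
  81 - 53 = 28


Delta encoded: [12, 5, 2, 4, 4, 6, 7, 8, 5, 28]


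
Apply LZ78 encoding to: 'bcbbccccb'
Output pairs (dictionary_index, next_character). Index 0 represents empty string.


LZ78 encoding steps:
Dictionary: {0: ''}
Step 1: w='' (idx 0), next='b' -> output (0, 'b'), add 'b' as idx 1
Step 2: w='' (idx 0), next='c' -> output (0, 'c'), add 'c' as idx 2
Step 3: w='b' (idx 1), next='b' -> output (1, 'b'), add 'bb' as idx 3
Step 4: w='c' (idx 2), next='c' -> output (2, 'c'), add 'cc' as idx 4
Step 5: w='cc' (idx 4), next='b' -> output (4, 'b'), add 'ccb' as idx 5


Encoded: [(0, 'b'), (0, 'c'), (1, 'b'), (2, 'c'), (4, 'b')]


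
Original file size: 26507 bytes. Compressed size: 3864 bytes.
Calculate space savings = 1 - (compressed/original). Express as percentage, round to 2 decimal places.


ratio = compressed/original = 3864/26507 = 0.145773
savings = 1 - ratio = 1 - 0.145773 = 0.854227
as a percentage: 0.854227 * 100 = 85.42%

Space savings = 1 - 3864/26507 = 85.42%


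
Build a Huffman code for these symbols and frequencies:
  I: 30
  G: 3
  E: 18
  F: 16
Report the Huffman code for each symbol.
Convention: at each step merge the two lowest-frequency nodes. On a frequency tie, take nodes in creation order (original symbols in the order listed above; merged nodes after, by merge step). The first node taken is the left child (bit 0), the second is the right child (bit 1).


Huffman tree construction:
Step 1: Merge G(3) + F(16) = 19
Step 2: Merge E(18) + (G+F)(19) = 37
Step 3: Merge I(30) + (E+(G+F))(37) = 67
Read each symbol's code off the tree from the root (left child = 0, right child = 1).

Codes:
  I: 0 (length 1)
  G: 110 (length 3)
  E: 10 (length 2)
  F: 111 (length 3)
Average code length: 123/67 = 1.8358 bits/symbol


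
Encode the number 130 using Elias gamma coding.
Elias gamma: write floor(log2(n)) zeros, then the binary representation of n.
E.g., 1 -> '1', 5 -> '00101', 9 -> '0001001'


num_bits = floor(log2(130)) + 1 = 8
leading_zeros = num_bits - 1 = 7
binary(130) = 10000010

Elias gamma(130) = '0000000' + '10000010' = 000000010000010 (15 bits)


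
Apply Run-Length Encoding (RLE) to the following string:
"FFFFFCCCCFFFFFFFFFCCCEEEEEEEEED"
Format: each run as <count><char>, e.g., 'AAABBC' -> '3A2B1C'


Scanning runs left to right:
  i=0: run of 'F' x 5 -> '5F'
  i=5: run of 'C' x 4 -> '4C'
  i=9: run of 'F' x 9 -> '9F'
  i=18: run of 'C' x 3 -> '3C'
  i=21: run of 'E' x 9 -> '9E'
  i=30: run of 'D' x 1 -> '1D'

RLE = 5F4C9F3C9E1D


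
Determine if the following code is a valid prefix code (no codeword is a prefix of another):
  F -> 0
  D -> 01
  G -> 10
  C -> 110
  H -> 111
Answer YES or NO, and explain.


Checking each pair (does one codeword prefix another?):
  F='0' vs D='01': prefix -- VIOLATION

NO -- this is NOT a valid prefix code. F (0) is a prefix of D (01).


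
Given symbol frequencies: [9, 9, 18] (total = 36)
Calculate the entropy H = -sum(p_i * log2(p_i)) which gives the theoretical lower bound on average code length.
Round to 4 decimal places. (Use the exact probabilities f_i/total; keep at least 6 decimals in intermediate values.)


Per-symbol terms -p_i * log2(p_i) with p_i = f_i/36:
  p = 9/36 = 0.250000: log2(p) = -2.000000, -p*log2(p) = 0.500000
  p = 9/36 = 0.250000: log2(p) = -2.000000, -p*log2(p) = 0.500000
  p = 18/36 = 0.500000: log2(p) = -1.000000, -p*log2(p) = 0.500000
H = 0.500000 + 0.500000 + 0.500000 = 1.500000

H = 1.5 bits/symbol


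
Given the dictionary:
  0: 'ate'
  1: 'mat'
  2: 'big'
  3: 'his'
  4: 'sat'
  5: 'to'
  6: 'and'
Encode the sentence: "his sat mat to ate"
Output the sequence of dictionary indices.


Look up each word in the dictionary:
  'his' -> 3
  'sat' -> 4
  'mat' -> 1
  'to' -> 5
  'ate' -> 0

Encoded: [3, 4, 1, 5, 0]


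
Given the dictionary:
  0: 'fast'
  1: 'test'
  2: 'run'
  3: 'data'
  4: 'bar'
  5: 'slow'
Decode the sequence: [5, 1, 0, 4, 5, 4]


Look up each index in the dictionary:
  5 -> 'slow'
  1 -> 'test'
  0 -> 'fast'
  4 -> 'bar'
  5 -> 'slow'
  4 -> 'bar'

Decoded: "slow test fast bar slow bar"


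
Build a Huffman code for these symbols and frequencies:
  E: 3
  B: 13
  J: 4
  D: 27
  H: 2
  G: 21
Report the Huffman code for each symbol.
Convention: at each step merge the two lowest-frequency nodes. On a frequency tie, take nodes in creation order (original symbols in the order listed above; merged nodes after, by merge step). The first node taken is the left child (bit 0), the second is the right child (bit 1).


Huffman tree construction:
Step 1: Merge H(2) + E(3) = 5
Step 2: Merge J(4) + (H+E)(5) = 9
Step 3: Merge (J+(H+E))(9) + B(13) = 22
Step 4: Merge G(21) + ((J+(H+E))+B)(22) = 43
Step 5: Merge D(27) + (G+((J+(H+E))+B))(43) = 70
Read each symbol's code off the tree from the root (left child = 0, right child = 1).

Codes:
  E: 11011 (length 5)
  B: 111 (length 3)
  J: 1100 (length 4)
  D: 0 (length 1)
  H: 11010 (length 5)
  G: 10 (length 2)
Average code length: 149/70 = 2.1286 bits/symbol


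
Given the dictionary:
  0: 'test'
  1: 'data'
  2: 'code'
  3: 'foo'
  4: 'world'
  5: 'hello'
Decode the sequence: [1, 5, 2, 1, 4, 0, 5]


Look up each index in the dictionary:
  1 -> 'data'
  5 -> 'hello'
  2 -> 'code'
  1 -> 'data'
  4 -> 'world'
  0 -> 'test'
  5 -> 'hello'

Decoded: "data hello code data world test hello"


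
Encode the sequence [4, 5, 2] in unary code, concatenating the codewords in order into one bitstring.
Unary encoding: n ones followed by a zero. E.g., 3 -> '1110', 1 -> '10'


Encode each number as n ones followed by a terminating 0:
  4 -> 11110 (5 bits)
  5 -> 111110 (6 bits)
  2 -> 110 (3 bits)
Total length = 5 + 6 + 3 = 14 bits.

Unary([4, 5, 2]) = 11110111110110 (14 bits)


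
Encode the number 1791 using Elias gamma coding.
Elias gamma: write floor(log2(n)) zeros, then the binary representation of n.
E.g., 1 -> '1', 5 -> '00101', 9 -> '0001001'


num_bits = floor(log2(1791)) + 1 = 11
leading_zeros = num_bits - 1 = 10
binary(1791) = 11011111111

Elias gamma(1791) = '0000000000' + '11011111111' = 000000000011011111111 (21 bits)


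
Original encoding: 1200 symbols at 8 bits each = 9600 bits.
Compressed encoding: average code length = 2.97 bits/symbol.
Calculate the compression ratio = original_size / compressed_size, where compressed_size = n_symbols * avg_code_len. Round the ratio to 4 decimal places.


original_size = n_symbols * orig_bits = 1200 * 8 = 9600 bits
compressed_size = n_symbols * avg_code_len = 1200 * 2.97 = 3564.0 bits
ratio = original_size / compressed_size = 9600 / 3564.0 = 2.6936

Compression ratio = 2.6936


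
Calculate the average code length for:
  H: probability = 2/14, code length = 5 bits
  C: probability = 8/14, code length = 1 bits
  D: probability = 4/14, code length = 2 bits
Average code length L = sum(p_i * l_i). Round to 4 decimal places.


Weighted contributions p_i * l_i:
  H: (2/14) * 5 = 10/14
  C: (8/14) * 1 = 8/14
  D: (4/14) * 2 = 8/14
Sum = (10 + 8 + 8)/14 = 26/14

L = 26/14 = 1.8571 bits/symbol


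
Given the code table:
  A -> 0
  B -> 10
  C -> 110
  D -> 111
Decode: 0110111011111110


Decoding:
0 -> A
110 -> C
111 -> D
0 -> A
111 -> D
111 -> D
10 -> B


Result: ACDADDB


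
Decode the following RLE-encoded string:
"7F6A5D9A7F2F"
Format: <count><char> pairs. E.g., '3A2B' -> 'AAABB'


Expanding each <count><char> pair:
  7F -> 'FFFFFFF'
  6A -> 'AAAAAA'
  5D -> 'DDDDD'
  9A -> 'AAAAAAAAA'
  7F -> 'FFFFFFF'
  2F -> 'FF'

Decoded = FFFFFFFAAAAAADDDDDAAAAAAAAAFFFFFFFFF


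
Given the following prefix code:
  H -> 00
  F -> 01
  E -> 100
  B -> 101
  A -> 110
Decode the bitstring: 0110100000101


Decoding step by step:
Bits 01 -> F
Bits 101 -> B
Bits 00 -> H
Bits 00 -> H
Bits 01 -> F
Bits 01 -> F


Decoded message: FBHHFF


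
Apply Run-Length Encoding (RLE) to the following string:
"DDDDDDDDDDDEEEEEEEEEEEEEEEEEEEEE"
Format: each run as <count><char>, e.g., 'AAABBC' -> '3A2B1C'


Scanning runs left to right:
  i=0: run of 'D' x 11 -> '11D'
  i=11: run of 'E' x 21 -> '21E'

RLE = 11D21E


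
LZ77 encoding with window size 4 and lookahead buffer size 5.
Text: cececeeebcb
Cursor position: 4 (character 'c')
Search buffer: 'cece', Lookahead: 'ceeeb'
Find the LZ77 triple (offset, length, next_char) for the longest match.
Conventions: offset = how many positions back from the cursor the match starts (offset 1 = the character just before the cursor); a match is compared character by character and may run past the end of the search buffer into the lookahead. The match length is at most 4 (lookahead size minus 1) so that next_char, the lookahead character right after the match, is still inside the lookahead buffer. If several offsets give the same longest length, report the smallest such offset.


Try each offset into the search buffer:
  offset=1 (pos 3, char 'e'): match length 0
  offset=2 (pos 2, char 'c'): match length 2
  offset=3 (pos 1, char 'e'): match length 0
  offset=4 (pos 0, char 'c'): match length 2
Longest match has length 2, found at offsets 2, 4; take the smallest, offset 2.
next_char = character at position 4 + 2 = 6 -> 'e'

Best match: offset=2, length=2 (matching 'ce' starting at position 2)
LZ77 triple: (2, 2, 'e')


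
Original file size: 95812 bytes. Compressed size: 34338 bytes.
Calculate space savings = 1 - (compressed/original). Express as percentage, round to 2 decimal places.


ratio = compressed/original = 34338/95812 = 0.358389
savings = 1 - ratio = 1 - 0.358389 = 0.641611
as a percentage: 0.641611 * 100 = 64.16%

Space savings = 1 - 34338/95812 = 64.16%


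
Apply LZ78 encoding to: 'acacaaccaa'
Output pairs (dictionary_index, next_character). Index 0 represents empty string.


LZ78 encoding steps:
Dictionary: {0: ''}
Step 1: w='' (idx 0), next='a' -> output (0, 'a'), add 'a' as idx 1
Step 2: w='' (idx 0), next='c' -> output (0, 'c'), add 'c' as idx 2
Step 3: w='a' (idx 1), next='c' -> output (1, 'c'), add 'ac' as idx 3
Step 4: w='a' (idx 1), next='a' -> output (1, 'a'), add 'aa' as idx 4
Step 5: w='c' (idx 2), next='c' -> output (2, 'c'), add 'cc' as idx 5
Step 6: w='aa' (idx 4), end of input -> output (4, '')


Encoded: [(0, 'a'), (0, 'c'), (1, 'c'), (1, 'a'), (2, 'c'), (4, '')]


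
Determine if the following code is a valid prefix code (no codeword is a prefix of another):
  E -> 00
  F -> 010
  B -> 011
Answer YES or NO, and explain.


Checking each pair (does one codeword prefix another?):
  E='00' vs F='010': no prefix
  E='00' vs B='011': no prefix
  F='010' vs E='00': no prefix
  F='010' vs B='011': no prefix
  B='011' vs E='00': no prefix
  B='011' vs F='010': no prefix
No violation found over all pairs.

YES -- this is a valid prefix code. No codeword is a prefix of any other codeword.


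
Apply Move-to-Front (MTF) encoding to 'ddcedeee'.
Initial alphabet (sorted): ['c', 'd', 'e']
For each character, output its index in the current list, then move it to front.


MTF encoding:
'd': index 1 in ['c', 'd', 'e'] -> ['d', 'c', 'e']
'd': index 0 in ['d', 'c', 'e'] -> ['d', 'c', 'e']
'c': index 1 in ['d', 'c', 'e'] -> ['c', 'd', 'e']
'e': index 2 in ['c', 'd', 'e'] -> ['e', 'c', 'd']
'd': index 2 in ['e', 'c', 'd'] -> ['d', 'e', 'c']
'e': index 1 in ['d', 'e', 'c'] -> ['e', 'd', 'c']
'e': index 0 in ['e', 'd', 'c'] -> ['e', 'd', 'c']
'e': index 0 in ['e', 'd', 'c'] -> ['e', 'd', 'c']


Output: [1, 0, 1, 2, 2, 1, 0, 0]


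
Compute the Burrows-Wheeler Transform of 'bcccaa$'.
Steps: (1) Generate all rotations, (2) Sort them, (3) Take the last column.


Rotations (sorted):
  0: $bcccaa -> last char: a
  1: a$bccca -> last char: a
  2: aa$bccc -> last char: c
  3: bcccaa$ -> last char: $
  4: caa$bcc -> last char: c
  5: ccaa$bc -> last char: c
  6: cccaa$b -> last char: b


BWT = aac$ccb


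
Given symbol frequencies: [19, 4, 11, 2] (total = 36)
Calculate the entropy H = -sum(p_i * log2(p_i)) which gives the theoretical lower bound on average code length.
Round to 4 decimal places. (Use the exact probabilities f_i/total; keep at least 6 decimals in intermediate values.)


Per-symbol terms -p_i * log2(p_i) with p_i = f_i/36:
  p = 19/36 = 0.527778: log2(p) = -0.921997, -p*log2(p) = 0.486610
  p = 4/36 = 0.111111: log2(p) = -3.169925, -p*log2(p) = 0.352214
  p = 11/36 = 0.305556: log2(p) = -1.710493, -p*log2(p) = 0.522651
  p = 2/36 = 0.055556: log2(p) = -4.169925, -p*log2(p) = 0.231663
H = 0.486610 + 0.352214 + 0.522651 + 0.231663 = 1.593138

H = 1.5931 bits/symbol


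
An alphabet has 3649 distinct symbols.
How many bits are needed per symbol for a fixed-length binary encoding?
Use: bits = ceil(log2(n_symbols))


log2(3649) = 11.8333
Bracket: 2^11 = 2048 < 3649 <= 2^12 = 4096
So ceil(log2(3649)) = 12

bits = ceil(log2(3649)) = ceil(11.8333) = 12 bits


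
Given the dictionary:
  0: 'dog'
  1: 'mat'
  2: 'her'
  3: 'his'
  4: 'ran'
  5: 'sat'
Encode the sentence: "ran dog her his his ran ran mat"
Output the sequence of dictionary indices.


Look up each word in the dictionary:
  'ran' -> 4
  'dog' -> 0
  'her' -> 2
  'his' -> 3
  'his' -> 3
  'ran' -> 4
  'ran' -> 4
  'mat' -> 1

Encoded: [4, 0, 2, 3, 3, 4, 4, 1]


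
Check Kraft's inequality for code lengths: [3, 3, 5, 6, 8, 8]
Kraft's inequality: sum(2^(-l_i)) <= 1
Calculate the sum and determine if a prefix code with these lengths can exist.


Sum = 2^(-3) + 2^(-3) + 2^(-5) + 2^(-6) + 2^(-8) + 2^(-8)
    = 0.125 + 0.125 + 0.03125 + 0.015625 + 0.00390625 + 0.00390625
    = 78/256 = 0.3046875
Since 0.3046875 <= 1, Kraft's inequality IS satisfied.
A prefix code with these lengths CAN exist.

Kraft sum = 0.3046875. Satisfied.


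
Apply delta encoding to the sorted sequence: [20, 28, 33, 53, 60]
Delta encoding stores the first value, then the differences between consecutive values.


First value: 20
Deltas:
  28 - 20 = 8
  33 - 28 = 5
  53 - 33 = 20
  60 - 53 = 7


Delta encoded: [20, 8, 5, 20, 7]


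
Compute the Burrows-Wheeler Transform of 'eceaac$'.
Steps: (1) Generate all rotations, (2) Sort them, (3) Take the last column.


Rotations (sorted):
  0: $eceaac -> last char: c
  1: aac$ece -> last char: e
  2: ac$ecea -> last char: a
  3: c$eceaa -> last char: a
  4: ceaac$e -> last char: e
  5: eaac$ec -> last char: c
  6: eceaac$ -> last char: $


BWT = ceaaec$


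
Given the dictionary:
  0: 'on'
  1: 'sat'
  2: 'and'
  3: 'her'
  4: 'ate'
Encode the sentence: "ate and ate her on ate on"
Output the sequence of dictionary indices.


Look up each word in the dictionary:
  'ate' -> 4
  'and' -> 2
  'ate' -> 4
  'her' -> 3
  'on' -> 0
  'ate' -> 4
  'on' -> 0

Encoded: [4, 2, 4, 3, 0, 4, 0]


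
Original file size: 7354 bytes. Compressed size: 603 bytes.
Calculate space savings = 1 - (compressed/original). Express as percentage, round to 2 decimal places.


ratio = compressed/original = 603/7354 = 0.081996
savings = 1 - ratio = 1 - 0.081996 = 0.918004
as a percentage: 0.918004 * 100 = 91.8%

Space savings = 1 - 603/7354 = 91.8%


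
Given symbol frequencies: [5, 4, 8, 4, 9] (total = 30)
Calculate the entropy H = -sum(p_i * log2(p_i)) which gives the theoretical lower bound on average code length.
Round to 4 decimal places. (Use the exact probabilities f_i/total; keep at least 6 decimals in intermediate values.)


Per-symbol terms -p_i * log2(p_i) with p_i = f_i/30:
  p = 5/30 = 0.166667: log2(p) = -2.584963, -p*log2(p) = 0.430827
  p = 4/30 = 0.133333: log2(p) = -2.906891, -p*log2(p) = 0.387585
  p = 8/30 = 0.266667: log2(p) = -1.906891, -p*log2(p) = 0.508504
  p = 4/30 = 0.133333: log2(p) = -2.906891, -p*log2(p) = 0.387585
  p = 9/30 = 0.300000: log2(p) = -1.736966, -p*log2(p) = 0.521090
H = 0.430827 + 0.387585 + 0.508504 + 0.387585 + 0.521090 = 2.235591

H = 2.2356 bits/symbol


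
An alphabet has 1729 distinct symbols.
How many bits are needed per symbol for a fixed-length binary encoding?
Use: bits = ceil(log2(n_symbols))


log2(1729) = 10.7557
Bracket: 2^10 = 1024 < 1729 <= 2^11 = 2048
So ceil(log2(1729)) = 11

bits = ceil(log2(1729)) = ceil(10.7557) = 11 bits


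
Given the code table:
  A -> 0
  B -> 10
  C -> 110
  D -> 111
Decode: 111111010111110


Decoding:
111 -> D
111 -> D
0 -> A
10 -> B
111 -> D
110 -> C


Result: DDABDC


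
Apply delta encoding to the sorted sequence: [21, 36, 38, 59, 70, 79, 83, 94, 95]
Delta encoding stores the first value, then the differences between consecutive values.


First value: 21
Deltas:
  36 - 21 = 15
  38 - 36 = 2
  59 - 38 = 21
  70 - 59 = 11
  79 - 70 = 9
  83 - 79 = 4
  94 - 83 = 11
  95 - 94 = 1


Delta encoded: [21, 15, 2, 21, 11, 9, 4, 11, 1]


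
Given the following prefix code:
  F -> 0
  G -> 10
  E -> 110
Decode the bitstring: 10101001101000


Decoding step by step:
Bits 10 -> G
Bits 10 -> G
Bits 10 -> G
Bits 0 -> F
Bits 110 -> E
Bits 10 -> G
Bits 0 -> F
Bits 0 -> F


Decoded message: GGGFEGFF


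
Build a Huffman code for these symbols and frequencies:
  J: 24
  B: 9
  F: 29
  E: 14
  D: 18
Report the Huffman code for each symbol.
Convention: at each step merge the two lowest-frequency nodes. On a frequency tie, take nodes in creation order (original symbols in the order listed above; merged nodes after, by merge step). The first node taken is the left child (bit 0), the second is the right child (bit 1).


Huffman tree construction:
Step 1: Merge B(9) + E(14) = 23
Step 2: Merge D(18) + (B+E)(23) = 41
Step 3: Merge J(24) + F(29) = 53
Step 4: Merge (D+(B+E))(41) + (J+F)(53) = 94
Read each symbol's code off the tree from the root (left child = 0, right child = 1).

Codes:
  J: 10 (length 2)
  B: 010 (length 3)
  F: 11 (length 2)
  E: 011 (length 3)
  D: 00 (length 2)
Average code length: 211/94 = 2.2447 bits/symbol


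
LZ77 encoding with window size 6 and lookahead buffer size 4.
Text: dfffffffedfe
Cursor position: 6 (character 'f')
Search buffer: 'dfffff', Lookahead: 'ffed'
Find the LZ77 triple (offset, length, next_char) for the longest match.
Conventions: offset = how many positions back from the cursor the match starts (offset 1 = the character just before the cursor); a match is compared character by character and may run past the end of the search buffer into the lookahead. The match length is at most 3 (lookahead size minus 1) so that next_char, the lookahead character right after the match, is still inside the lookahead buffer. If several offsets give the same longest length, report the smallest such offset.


Try each offset into the search buffer:
  offset=1 (pos 5, char 'f'): match length 2
  offset=2 (pos 4, char 'f'): match length 2
  offset=3 (pos 3, char 'f'): match length 2
  offset=4 (pos 2, char 'f'): match length 2
  offset=5 (pos 1, char 'f'): match length 2
  offset=6 (pos 0, char 'd'): match length 0
Longest match has length 2, found at offsets 1, 2, 3, 4, 5; take the smallest, offset 1.
next_char = character at position 6 + 2 = 8 -> 'e'

Best match: offset=1, length=2 (matching 'ff' starting at position 5)
LZ77 triple: (1, 2, 'e')


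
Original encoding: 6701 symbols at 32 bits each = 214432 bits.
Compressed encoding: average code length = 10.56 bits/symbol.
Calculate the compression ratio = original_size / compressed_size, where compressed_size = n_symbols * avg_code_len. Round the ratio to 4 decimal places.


original_size = n_symbols * orig_bits = 6701 * 32 = 214432 bits
compressed_size = n_symbols * avg_code_len = 6701 * 10.56 = 70762.56 bits
ratio = original_size / compressed_size = 214432 / 70762.56 = 3.0303

Compression ratio = 3.0303


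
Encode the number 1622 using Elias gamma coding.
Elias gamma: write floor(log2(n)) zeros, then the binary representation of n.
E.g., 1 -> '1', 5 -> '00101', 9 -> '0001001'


num_bits = floor(log2(1622)) + 1 = 11
leading_zeros = num_bits - 1 = 10
binary(1622) = 11001010110

Elias gamma(1622) = '0000000000' + '11001010110' = 000000000011001010110 (21 bits)


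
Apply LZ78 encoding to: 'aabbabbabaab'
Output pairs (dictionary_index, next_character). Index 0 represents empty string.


LZ78 encoding steps:
Dictionary: {0: ''}
Step 1: w='' (idx 0), next='a' -> output (0, 'a'), add 'a' as idx 1
Step 2: w='a' (idx 1), next='b' -> output (1, 'b'), add 'ab' as idx 2
Step 3: w='' (idx 0), next='b' -> output (0, 'b'), add 'b' as idx 3
Step 4: w='ab' (idx 2), next='b' -> output (2, 'b'), add 'abb' as idx 4
Step 5: w='ab' (idx 2), next='a' -> output (2, 'a'), add 'aba' as idx 5
Step 6: w='ab' (idx 2), end of input -> output (2, '')


Encoded: [(0, 'a'), (1, 'b'), (0, 'b'), (2, 'b'), (2, 'a'), (2, '')]


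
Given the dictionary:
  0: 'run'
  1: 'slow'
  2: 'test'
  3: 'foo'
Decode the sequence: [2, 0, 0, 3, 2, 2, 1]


Look up each index in the dictionary:
  2 -> 'test'
  0 -> 'run'
  0 -> 'run'
  3 -> 'foo'
  2 -> 'test'
  2 -> 'test'
  1 -> 'slow'

Decoded: "test run run foo test test slow"


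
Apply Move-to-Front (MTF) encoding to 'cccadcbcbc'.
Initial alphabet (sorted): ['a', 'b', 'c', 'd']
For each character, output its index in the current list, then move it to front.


MTF encoding:
'c': index 2 in ['a', 'b', 'c', 'd'] -> ['c', 'a', 'b', 'd']
'c': index 0 in ['c', 'a', 'b', 'd'] -> ['c', 'a', 'b', 'd']
'c': index 0 in ['c', 'a', 'b', 'd'] -> ['c', 'a', 'b', 'd']
'a': index 1 in ['c', 'a', 'b', 'd'] -> ['a', 'c', 'b', 'd']
'd': index 3 in ['a', 'c', 'b', 'd'] -> ['d', 'a', 'c', 'b']
'c': index 2 in ['d', 'a', 'c', 'b'] -> ['c', 'd', 'a', 'b']
'b': index 3 in ['c', 'd', 'a', 'b'] -> ['b', 'c', 'd', 'a']
'c': index 1 in ['b', 'c', 'd', 'a'] -> ['c', 'b', 'd', 'a']
'b': index 1 in ['c', 'b', 'd', 'a'] -> ['b', 'c', 'd', 'a']
'c': index 1 in ['b', 'c', 'd', 'a'] -> ['c', 'b', 'd', 'a']


Output: [2, 0, 0, 1, 3, 2, 3, 1, 1, 1]


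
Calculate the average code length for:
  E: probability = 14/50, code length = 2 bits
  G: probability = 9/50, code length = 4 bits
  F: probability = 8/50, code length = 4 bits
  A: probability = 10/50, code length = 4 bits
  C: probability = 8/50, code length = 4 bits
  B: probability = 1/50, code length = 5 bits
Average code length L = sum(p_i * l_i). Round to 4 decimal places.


Weighted contributions p_i * l_i:
  E: (14/50) * 2 = 28/50
  G: (9/50) * 4 = 36/50
  F: (8/50) * 4 = 32/50
  A: (10/50) * 4 = 40/50
  C: (8/50) * 4 = 32/50
  B: (1/50) * 5 = 5/50
Sum = (28 + 36 + 32 + 40 + 32 + 5)/50 = 173/50

L = 173/50 = 3.4600 bits/symbol


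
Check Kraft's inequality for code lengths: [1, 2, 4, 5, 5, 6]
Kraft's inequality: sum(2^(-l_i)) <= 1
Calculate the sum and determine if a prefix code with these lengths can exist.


Sum = 2^(-1) + 2^(-2) + 2^(-4) + 2^(-5) + 2^(-5) + 2^(-6)
    = 0.5 + 0.25 + 0.0625 + 0.03125 + 0.03125 + 0.015625
    = 57/64 = 0.890625
Since 0.890625 <= 1, Kraft's inequality IS satisfied.
A prefix code with these lengths CAN exist.

Kraft sum = 0.890625. Satisfied.


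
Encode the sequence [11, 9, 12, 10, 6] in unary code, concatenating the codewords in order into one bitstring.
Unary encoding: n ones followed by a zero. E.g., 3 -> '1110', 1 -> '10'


Encode each number as n ones followed by a terminating 0:
  11 -> 111111111110 (12 bits)
  9 -> 1111111110 (10 bits)
  12 -> 1111111111110 (13 bits)
  10 -> 11111111110 (11 bits)
  6 -> 1111110 (7 bits)
Total length = 12 + 10 + 13 + 11 + 7 = 53 bits.

Unary([11, 9, 12, 10, 6]) = 11111111111011111111101111111111110111111111101111110 (53 bits)


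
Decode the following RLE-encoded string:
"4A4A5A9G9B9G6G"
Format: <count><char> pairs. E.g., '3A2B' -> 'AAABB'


Expanding each <count><char> pair:
  4A -> 'AAAA'
  4A -> 'AAAA'
  5A -> 'AAAAA'
  9G -> 'GGGGGGGGG'
  9B -> 'BBBBBBBBB'
  9G -> 'GGGGGGGGG'
  6G -> 'GGGGGG'

Decoded = AAAAAAAAAAAAAGGGGGGGGGBBBBBBBBBGGGGGGGGGGGGGGG


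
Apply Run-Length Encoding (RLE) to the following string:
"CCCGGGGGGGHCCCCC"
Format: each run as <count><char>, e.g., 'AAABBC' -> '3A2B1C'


Scanning runs left to right:
  i=0: run of 'C' x 3 -> '3C'
  i=3: run of 'G' x 7 -> '7G'
  i=10: run of 'H' x 1 -> '1H'
  i=11: run of 'C' x 5 -> '5C'

RLE = 3C7G1H5C


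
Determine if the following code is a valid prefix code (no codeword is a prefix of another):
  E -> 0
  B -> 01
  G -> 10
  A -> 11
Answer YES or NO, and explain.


Checking each pair (does one codeword prefix another?):
  E='0' vs B='01': prefix -- VIOLATION

NO -- this is NOT a valid prefix code. E (0) is a prefix of B (01).


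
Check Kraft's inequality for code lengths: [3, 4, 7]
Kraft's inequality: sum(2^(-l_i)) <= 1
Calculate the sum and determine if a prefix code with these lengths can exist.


Sum = 2^(-3) + 2^(-4) + 2^(-7)
    = 0.125 + 0.0625 + 0.0078125
    = 25/128 = 0.1953125
Since 0.1953125 <= 1, Kraft's inequality IS satisfied.
A prefix code with these lengths CAN exist.

Kraft sum = 0.1953125. Satisfied.


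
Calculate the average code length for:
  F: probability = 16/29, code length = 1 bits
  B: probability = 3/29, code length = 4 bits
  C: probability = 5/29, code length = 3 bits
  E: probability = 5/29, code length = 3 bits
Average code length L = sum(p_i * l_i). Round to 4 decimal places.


Weighted contributions p_i * l_i:
  F: (16/29) * 1 = 16/29
  B: (3/29) * 4 = 12/29
  C: (5/29) * 3 = 15/29
  E: (5/29) * 3 = 15/29
Sum = (16 + 12 + 15 + 15)/29 = 58/29

L = 58/29 = 2.0000 bits/symbol


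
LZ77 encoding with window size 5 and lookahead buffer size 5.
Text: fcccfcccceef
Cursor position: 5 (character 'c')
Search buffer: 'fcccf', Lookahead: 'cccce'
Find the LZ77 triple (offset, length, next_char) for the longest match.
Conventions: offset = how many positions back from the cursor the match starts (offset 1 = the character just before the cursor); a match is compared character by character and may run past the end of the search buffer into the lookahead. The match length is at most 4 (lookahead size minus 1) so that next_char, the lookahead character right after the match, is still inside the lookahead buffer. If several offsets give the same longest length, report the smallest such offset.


Try each offset into the search buffer:
  offset=1 (pos 4, char 'f'): match length 0
  offset=2 (pos 3, char 'c'): match length 1
  offset=3 (pos 2, char 'c'): match length 2
  offset=4 (pos 1, char 'c'): match length 3
  offset=5 (pos 0, char 'f'): match length 0
Longest match has length 3 at offset 4.
next_char = character at position 5 + 3 = 8 -> 'c'

Best match: offset=4, length=3 (matching 'ccc' starting at position 1)
LZ77 triple: (4, 3, 'c')


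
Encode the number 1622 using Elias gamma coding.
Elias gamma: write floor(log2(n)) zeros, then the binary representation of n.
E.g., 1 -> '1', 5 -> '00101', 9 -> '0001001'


num_bits = floor(log2(1622)) + 1 = 11
leading_zeros = num_bits - 1 = 10
binary(1622) = 11001010110

Elias gamma(1622) = '0000000000' + '11001010110' = 000000000011001010110 (21 bits)


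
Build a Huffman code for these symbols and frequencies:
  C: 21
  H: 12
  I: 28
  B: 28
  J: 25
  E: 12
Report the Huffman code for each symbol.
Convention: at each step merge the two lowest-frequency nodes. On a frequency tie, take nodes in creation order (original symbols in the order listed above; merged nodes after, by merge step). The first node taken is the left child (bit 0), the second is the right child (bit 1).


Huffman tree construction:
Step 1: Merge H(12) + E(12) = 24
Step 2: Merge C(21) + (H+E)(24) = 45
Step 3: Merge J(25) + I(28) = 53
Step 4: Merge B(28) + (C+(H+E))(45) = 73
Step 5: Merge (J+I)(53) + (B+(C+(H+E)))(73) = 126
Read each symbol's code off the tree from the root (left child = 0, right child = 1).

Codes:
  C: 110 (length 3)
  H: 1110 (length 4)
  I: 01 (length 2)
  B: 10 (length 2)
  J: 00 (length 2)
  E: 1111 (length 4)
Average code length: 321/126 = 2.5476 bits/symbol


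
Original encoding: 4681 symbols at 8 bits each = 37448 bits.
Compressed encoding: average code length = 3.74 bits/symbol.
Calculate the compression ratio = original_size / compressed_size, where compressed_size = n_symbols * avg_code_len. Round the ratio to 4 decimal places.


original_size = n_symbols * orig_bits = 4681 * 8 = 37448 bits
compressed_size = n_symbols * avg_code_len = 4681 * 3.74 = 17506.94 bits
ratio = original_size / compressed_size = 37448 / 17506.94 = 2.139

Compression ratio = 2.139


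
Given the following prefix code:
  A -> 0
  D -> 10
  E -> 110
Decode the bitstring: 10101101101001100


Decoding step by step:
Bits 10 -> D
Bits 10 -> D
Bits 110 -> E
Bits 110 -> E
Bits 10 -> D
Bits 0 -> A
Bits 110 -> E
Bits 0 -> A


Decoded message: DDEEDAEA


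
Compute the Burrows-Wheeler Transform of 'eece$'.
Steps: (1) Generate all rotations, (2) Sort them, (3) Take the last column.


Rotations (sorted):
  0: $eece -> last char: e
  1: ce$ee -> last char: e
  2: e$eec -> last char: c
  3: ece$e -> last char: e
  4: eece$ -> last char: $


BWT = eece$


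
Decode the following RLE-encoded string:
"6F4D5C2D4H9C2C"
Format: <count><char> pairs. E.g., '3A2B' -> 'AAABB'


Expanding each <count><char> pair:
  6F -> 'FFFFFF'
  4D -> 'DDDD'
  5C -> 'CCCCC'
  2D -> 'DD'
  4H -> 'HHHH'
  9C -> 'CCCCCCCCC'
  2C -> 'CC'

Decoded = FFFFFFDDDDCCCCCDDHHHHCCCCCCCCCCC


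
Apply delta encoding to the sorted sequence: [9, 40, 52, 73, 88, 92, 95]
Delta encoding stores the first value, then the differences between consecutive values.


First value: 9
Deltas:
  40 - 9 = 31
  52 - 40 = 12
  73 - 52 = 21
  88 - 73 = 15
  92 - 88 = 4
  95 - 92 = 3


Delta encoded: [9, 31, 12, 21, 15, 4, 3]


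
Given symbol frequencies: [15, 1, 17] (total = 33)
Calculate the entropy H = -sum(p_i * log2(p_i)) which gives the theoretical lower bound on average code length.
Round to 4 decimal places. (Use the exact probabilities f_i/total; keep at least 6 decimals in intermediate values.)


Per-symbol terms -p_i * log2(p_i) with p_i = f_i/33:
  p = 15/33 = 0.454545: log2(p) = -1.137504, -p*log2(p) = 0.517047
  p = 1/33 = 0.030303: log2(p) = -5.044394, -p*log2(p) = 0.152860
  p = 17/33 = 0.515152: log2(p) = -0.956931, -p*log2(p) = 0.492965
H = 0.517047 + 0.152860 + 0.492965 = 1.162872

H = 1.1629 bits/symbol


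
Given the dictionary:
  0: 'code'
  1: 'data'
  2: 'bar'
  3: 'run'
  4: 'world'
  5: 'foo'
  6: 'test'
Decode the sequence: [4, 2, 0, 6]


Look up each index in the dictionary:
  4 -> 'world'
  2 -> 'bar'
  0 -> 'code'
  6 -> 'test'

Decoded: "world bar code test"


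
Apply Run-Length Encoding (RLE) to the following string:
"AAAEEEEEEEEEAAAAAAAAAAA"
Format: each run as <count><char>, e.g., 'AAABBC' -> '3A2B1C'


Scanning runs left to right:
  i=0: run of 'A' x 3 -> '3A'
  i=3: run of 'E' x 9 -> '9E'
  i=12: run of 'A' x 11 -> '11A'

RLE = 3A9E11A


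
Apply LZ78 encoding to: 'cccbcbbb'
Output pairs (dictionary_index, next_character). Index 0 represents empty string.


LZ78 encoding steps:
Dictionary: {0: ''}
Step 1: w='' (idx 0), next='c' -> output (0, 'c'), add 'c' as idx 1
Step 2: w='c' (idx 1), next='c' -> output (1, 'c'), add 'cc' as idx 2
Step 3: w='' (idx 0), next='b' -> output (0, 'b'), add 'b' as idx 3
Step 4: w='c' (idx 1), next='b' -> output (1, 'b'), add 'cb' as idx 4
Step 5: w='b' (idx 3), next='b' -> output (3, 'b'), add 'bb' as idx 5


Encoded: [(0, 'c'), (1, 'c'), (0, 'b'), (1, 'b'), (3, 'b')]


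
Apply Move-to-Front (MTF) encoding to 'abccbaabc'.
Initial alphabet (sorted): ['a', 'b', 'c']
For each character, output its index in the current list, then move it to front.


MTF encoding:
'a': index 0 in ['a', 'b', 'c'] -> ['a', 'b', 'c']
'b': index 1 in ['a', 'b', 'c'] -> ['b', 'a', 'c']
'c': index 2 in ['b', 'a', 'c'] -> ['c', 'b', 'a']
'c': index 0 in ['c', 'b', 'a'] -> ['c', 'b', 'a']
'b': index 1 in ['c', 'b', 'a'] -> ['b', 'c', 'a']
'a': index 2 in ['b', 'c', 'a'] -> ['a', 'b', 'c']
'a': index 0 in ['a', 'b', 'c'] -> ['a', 'b', 'c']
'b': index 1 in ['a', 'b', 'c'] -> ['b', 'a', 'c']
'c': index 2 in ['b', 'a', 'c'] -> ['c', 'b', 'a']


Output: [0, 1, 2, 0, 1, 2, 0, 1, 2]


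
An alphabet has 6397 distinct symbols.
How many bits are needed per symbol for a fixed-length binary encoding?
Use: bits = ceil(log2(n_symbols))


log2(6397) = 12.6432
Bracket: 2^12 = 4096 < 6397 <= 2^13 = 8192
So ceil(log2(6397)) = 13

bits = ceil(log2(6397)) = ceil(12.6432) = 13 bits


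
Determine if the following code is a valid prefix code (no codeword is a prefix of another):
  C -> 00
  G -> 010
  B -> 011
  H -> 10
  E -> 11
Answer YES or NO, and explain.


Checking each pair (does one codeword prefix another?):
  C='00' vs G='010': no prefix
  C='00' vs B='011': no prefix
  C='00' vs H='10': no prefix
  C='00' vs E='11': no prefix
  G='010' vs C='00': no prefix
  G='010' vs B='011': no prefix
  G='010' vs H='10': no prefix
  G='010' vs E='11': no prefix
  B='011' vs C='00': no prefix
  B='011' vs G='010': no prefix
  B='011' vs H='10': no prefix
  B='011' vs E='11': no prefix
  H='10' vs C='00': no prefix
  H='10' vs G='010': no prefix
  H='10' vs B='011': no prefix
  H='10' vs E='11': no prefix
  E='11' vs C='00': no prefix
  E='11' vs G='010': no prefix
  E='11' vs B='011': no prefix
  E='11' vs H='10': no prefix
No violation found over all pairs.

YES -- this is a valid prefix code. No codeword is a prefix of any other codeword.


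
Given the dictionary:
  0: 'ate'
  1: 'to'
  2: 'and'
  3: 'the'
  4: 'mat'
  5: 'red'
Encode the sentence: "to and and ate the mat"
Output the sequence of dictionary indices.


Look up each word in the dictionary:
  'to' -> 1
  'and' -> 2
  'and' -> 2
  'ate' -> 0
  'the' -> 3
  'mat' -> 4

Encoded: [1, 2, 2, 0, 3, 4]


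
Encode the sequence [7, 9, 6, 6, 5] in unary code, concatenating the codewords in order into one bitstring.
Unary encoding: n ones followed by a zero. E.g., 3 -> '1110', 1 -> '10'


Encode each number as n ones followed by a terminating 0:
  7 -> 11111110 (8 bits)
  9 -> 1111111110 (10 bits)
  6 -> 1111110 (7 bits)
  6 -> 1111110 (7 bits)
  5 -> 111110 (6 bits)
Total length = 8 + 10 + 7 + 7 + 6 = 38 bits.

Unary([7, 9, 6, 6, 5]) = 11111110111111111011111101111110111110 (38 bits)


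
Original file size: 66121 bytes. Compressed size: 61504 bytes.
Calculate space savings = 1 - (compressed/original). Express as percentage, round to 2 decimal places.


ratio = compressed/original = 61504/66121 = 0.930173
savings = 1 - ratio = 1 - 0.930173 = 0.069827
as a percentage: 0.069827 * 100 = 6.98%

Space savings = 1 - 61504/66121 = 6.98%


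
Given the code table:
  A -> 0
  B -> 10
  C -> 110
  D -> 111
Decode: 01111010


Decoding:
0 -> A
111 -> D
10 -> B
10 -> B


Result: ADBB


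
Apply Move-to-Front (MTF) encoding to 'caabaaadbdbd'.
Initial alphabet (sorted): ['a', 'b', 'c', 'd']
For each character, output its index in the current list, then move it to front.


MTF encoding:
'c': index 2 in ['a', 'b', 'c', 'd'] -> ['c', 'a', 'b', 'd']
'a': index 1 in ['c', 'a', 'b', 'd'] -> ['a', 'c', 'b', 'd']
'a': index 0 in ['a', 'c', 'b', 'd'] -> ['a', 'c', 'b', 'd']
'b': index 2 in ['a', 'c', 'b', 'd'] -> ['b', 'a', 'c', 'd']
'a': index 1 in ['b', 'a', 'c', 'd'] -> ['a', 'b', 'c', 'd']
'a': index 0 in ['a', 'b', 'c', 'd'] -> ['a', 'b', 'c', 'd']
'a': index 0 in ['a', 'b', 'c', 'd'] -> ['a', 'b', 'c', 'd']
'd': index 3 in ['a', 'b', 'c', 'd'] -> ['d', 'a', 'b', 'c']
'b': index 2 in ['d', 'a', 'b', 'c'] -> ['b', 'd', 'a', 'c']
'd': index 1 in ['b', 'd', 'a', 'c'] -> ['d', 'b', 'a', 'c']
'b': index 1 in ['d', 'b', 'a', 'c'] -> ['b', 'd', 'a', 'c']
'd': index 1 in ['b', 'd', 'a', 'c'] -> ['d', 'b', 'a', 'c']


Output: [2, 1, 0, 2, 1, 0, 0, 3, 2, 1, 1, 1]


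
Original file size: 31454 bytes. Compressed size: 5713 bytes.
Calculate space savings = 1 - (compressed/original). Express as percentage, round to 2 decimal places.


ratio = compressed/original = 5713/31454 = 0.18163
savings = 1 - ratio = 1 - 0.18163 = 0.81837
as a percentage: 0.81837 * 100 = 81.84%

Space savings = 1 - 5713/31454 = 81.84%


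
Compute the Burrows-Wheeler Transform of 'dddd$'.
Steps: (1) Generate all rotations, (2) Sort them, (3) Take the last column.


Rotations (sorted):
  0: $dddd -> last char: d
  1: d$ddd -> last char: d
  2: dd$dd -> last char: d
  3: ddd$d -> last char: d
  4: dddd$ -> last char: $


BWT = dddd$


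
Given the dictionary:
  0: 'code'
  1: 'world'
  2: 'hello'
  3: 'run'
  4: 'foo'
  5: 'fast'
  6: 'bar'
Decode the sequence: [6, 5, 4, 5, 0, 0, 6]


Look up each index in the dictionary:
  6 -> 'bar'
  5 -> 'fast'
  4 -> 'foo'
  5 -> 'fast'
  0 -> 'code'
  0 -> 'code'
  6 -> 'bar'

Decoded: "bar fast foo fast code code bar"


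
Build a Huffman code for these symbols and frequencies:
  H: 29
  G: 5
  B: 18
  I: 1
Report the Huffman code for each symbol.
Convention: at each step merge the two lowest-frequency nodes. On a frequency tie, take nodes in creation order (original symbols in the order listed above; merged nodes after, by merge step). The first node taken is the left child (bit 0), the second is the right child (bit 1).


Huffman tree construction:
Step 1: Merge I(1) + G(5) = 6
Step 2: Merge (I+G)(6) + B(18) = 24
Step 3: Merge ((I+G)+B)(24) + H(29) = 53
Read each symbol's code off the tree from the root (left child = 0, right child = 1).

Codes:
  H: 1 (length 1)
  G: 001 (length 3)
  B: 01 (length 2)
  I: 000 (length 3)
Average code length: 83/53 = 1.5660 bits/symbol
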